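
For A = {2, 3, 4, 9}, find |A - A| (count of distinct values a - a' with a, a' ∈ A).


A - A = {a - a' : a, a' ∈ A}; |A| = 4.
Bounds: 2|A|-1 ≤ |A - A| ≤ |A|² - |A| + 1, i.e. 7 ≤ |A - A| ≤ 13.
Note: 0 ∈ A - A always (from a - a). The set is symmetric: if d ∈ A - A then -d ∈ A - A.
Enumerate nonzero differences d = a - a' with a > a' (then include -d):
Positive differences: {1, 2, 5, 6, 7}
Full difference set: {0} ∪ (positive diffs) ∪ (negative diffs).
|A - A| = 1 + 2·5 = 11 (matches direct enumeration: 11).

|A - A| = 11


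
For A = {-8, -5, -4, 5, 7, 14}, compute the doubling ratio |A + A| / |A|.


|A| = 6.
Compute A + A by enumerating all 36 pairs.
A + A = {-16, -13, -12, -10, -9, -8, -3, -1, 0, 1, 2, 3, 6, 9, 10, 12, 14, 19, 21, 28}, so |A + A| = 20.
K = |A + A| / |A| = 20/6 = 10/3 ≈ 3.3333.
Reference: AP of size 6 gives K = 11/6 ≈ 1.8333; a fully generic set of size 6 gives K ≈ 3.5000.

|A| = 6, |A + A| = 20, K = 20/6 = 10/3.


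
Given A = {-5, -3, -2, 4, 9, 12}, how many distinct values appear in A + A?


A + A = {a + a' : a, a' ∈ A}; |A| = 6.
General bounds: 2|A| - 1 ≤ |A + A| ≤ |A|(|A|+1)/2, i.e. 11 ≤ |A + A| ≤ 21.
Lower bound 2|A|-1 is attained iff A is an arithmetic progression.
Enumerate sums a + a' for a ≤ a' (symmetric, so this suffices):
a = -5: -5+-5=-10, -5+-3=-8, -5+-2=-7, -5+4=-1, -5+9=4, -5+12=7
a = -3: -3+-3=-6, -3+-2=-5, -3+4=1, -3+9=6, -3+12=9
a = -2: -2+-2=-4, -2+4=2, -2+9=7, -2+12=10
a = 4: 4+4=8, 4+9=13, 4+12=16
a = 9: 9+9=18, 9+12=21
a = 12: 12+12=24
Distinct sums: {-10, -8, -7, -6, -5, -4, -1, 1, 2, 4, 6, 7, 8, 9, 10, 13, 16, 18, 21, 24}
|A + A| = 20

|A + A| = 20


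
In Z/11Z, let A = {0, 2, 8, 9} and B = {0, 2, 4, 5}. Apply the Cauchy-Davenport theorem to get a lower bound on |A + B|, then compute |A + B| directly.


Cauchy-Davenport: |A + B| ≥ min(p, |A| + |B| - 1) for A, B nonempty in Z/pZ.
|A| = 4, |B| = 4, p = 11.
CD lower bound = min(11, 4 + 4 - 1) = min(11, 7) = 7.
Compute A + B mod 11 directly:
a = 0: 0+0=0, 0+2=2, 0+4=4, 0+5=5
a = 2: 2+0=2, 2+2=4, 2+4=6, 2+5=7
a = 8: 8+0=8, 8+2=10, 8+4=1, 8+5=2
a = 9: 9+0=9, 9+2=0, 9+4=2, 9+5=3
A + B = {0, 1, 2, 3, 4, 5, 6, 7, 8, 9, 10}, so |A + B| = 11.
Verify: 11 ≥ 7? Yes ✓.

CD lower bound = 7, actual |A + B| = 11.


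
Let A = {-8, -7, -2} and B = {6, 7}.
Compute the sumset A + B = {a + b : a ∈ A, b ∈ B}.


A + B = {a + b : a ∈ A, b ∈ B}.
Enumerate all |A|·|B| = 3·2 = 6 pairs (a, b) and collect distinct sums.
a = -8: -8+6=-2, -8+7=-1
a = -7: -7+6=-1, -7+7=0
a = -2: -2+6=4, -2+7=5
Collecting distinct sums: A + B = {-2, -1, 0, 4, 5}
|A + B| = 5

A + B = {-2, -1, 0, 4, 5}


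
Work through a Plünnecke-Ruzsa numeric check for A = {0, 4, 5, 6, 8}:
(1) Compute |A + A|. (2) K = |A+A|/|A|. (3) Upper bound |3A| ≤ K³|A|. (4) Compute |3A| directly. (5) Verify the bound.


|A| = 5.
Step 1: Compute A + A by enumerating all 25 pairs.
A + A = {0, 4, 5, 6, 8, 9, 10, 11, 12, 13, 14, 16}, so |A + A| = 12.
Step 2: Doubling constant K = |A + A|/|A| = 12/5 = 12/5 ≈ 2.4000.
Step 3: Plünnecke-Ruzsa gives |3A| ≤ K³·|A| = (2.4000)³ · 5 ≈ 69.1200.
Step 4: Compute 3A = A + A + A directly by enumerating all triples (a,b,c) ∈ A³; |3A| = 20.
Step 5: Check 20 ≤ 69.1200? Yes ✓.

K = 12/5, Plünnecke-Ruzsa bound K³|A| ≈ 69.1200, |3A| = 20, inequality holds.


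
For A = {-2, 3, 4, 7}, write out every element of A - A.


A - A = {a - a' : a, a' ∈ A}.
Compute a - a' for each ordered pair (a, a'):
a = -2: -2--2=0, -2-3=-5, -2-4=-6, -2-7=-9
a = 3: 3--2=5, 3-3=0, 3-4=-1, 3-7=-4
a = 4: 4--2=6, 4-3=1, 4-4=0, 4-7=-3
a = 7: 7--2=9, 7-3=4, 7-4=3, 7-7=0
Collecting distinct values (and noting 0 appears from a-a):
A - A = {-9, -6, -5, -4, -3, -1, 0, 1, 3, 4, 5, 6, 9}
|A - A| = 13

A - A = {-9, -6, -5, -4, -3, -1, 0, 1, 3, 4, 5, 6, 9}


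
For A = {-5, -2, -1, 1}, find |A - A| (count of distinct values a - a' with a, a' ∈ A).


A - A = {a - a' : a, a' ∈ A}; |A| = 4.
Bounds: 2|A|-1 ≤ |A - A| ≤ |A|² - |A| + 1, i.e. 7 ≤ |A - A| ≤ 13.
Note: 0 ∈ A - A always (from a - a). The set is symmetric: if d ∈ A - A then -d ∈ A - A.
Enumerate nonzero differences d = a - a' with a > a' (then include -d):
Positive differences: {1, 2, 3, 4, 6}
Full difference set: {0} ∪ (positive diffs) ∪ (negative diffs).
|A - A| = 1 + 2·5 = 11 (matches direct enumeration: 11).

|A - A| = 11


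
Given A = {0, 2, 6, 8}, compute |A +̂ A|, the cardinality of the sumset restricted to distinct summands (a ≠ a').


Restricted sumset: A +̂ A = {a + a' : a ∈ A, a' ∈ A, a ≠ a'}.
Equivalently, take A + A and drop any sum 2a that is achievable ONLY as a + a for a ∈ A (i.e. sums representable only with equal summands).
Enumerate pairs (a, a') with a < a' (symmetric, so each unordered pair gives one sum; this covers all a ≠ a'):
  0 + 2 = 2
  0 + 6 = 6
  0 + 8 = 8
  2 + 6 = 8
  2 + 8 = 10
  6 + 8 = 14
Collected distinct sums: {2, 6, 8, 10, 14}
|A +̂ A| = 5
(Reference bound: |A +̂ A| ≥ 2|A| - 3 for |A| ≥ 2, with |A| = 4 giving ≥ 5.)

|A +̂ A| = 5


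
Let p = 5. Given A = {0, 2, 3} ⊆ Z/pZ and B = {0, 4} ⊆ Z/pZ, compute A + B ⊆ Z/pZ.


Work in Z/5Z: reduce every sum a + b modulo 5.
Enumerate all 6 pairs:
a = 0: 0+0=0, 0+4=4
a = 2: 2+0=2, 2+4=1
a = 3: 3+0=3, 3+4=2
Distinct residues collected: {0, 1, 2, 3, 4}
|A + B| = 5 (out of 5 total residues).

A + B = {0, 1, 2, 3, 4}


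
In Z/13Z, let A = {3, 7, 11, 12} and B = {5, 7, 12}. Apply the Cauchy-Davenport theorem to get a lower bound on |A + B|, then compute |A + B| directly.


Cauchy-Davenport: |A + B| ≥ min(p, |A| + |B| - 1) for A, B nonempty in Z/pZ.
|A| = 4, |B| = 3, p = 13.
CD lower bound = min(13, 4 + 3 - 1) = min(13, 6) = 6.
Compute A + B mod 13 directly:
a = 3: 3+5=8, 3+7=10, 3+12=2
a = 7: 7+5=12, 7+7=1, 7+12=6
a = 11: 11+5=3, 11+7=5, 11+12=10
a = 12: 12+5=4, 12+7=6, 12+12=11
A + B = {1, 2, 3, 4, 5, 6, 8, 10, 11, 12}, so |A + B| = 10.
Verify: 10 ≥ 6? Yes ✓.

CD lower bound = 6, actual |A + B| = 10.


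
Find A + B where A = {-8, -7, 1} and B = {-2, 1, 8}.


A + B = {a + b : a ∈ A, b ∈ B}.
Enumerate all |A|·|B| = 3·3 = 9 pairs (a, b) and collect distinct sums.
a = -8: -8+-2=-10, -8+1=-7, -8+8=0
a = -7: -7+-2=-9, -7+1=-6, -7+8=1
a = 1: 1+-2=-1, 1+1=2, 1+8=9
Collecting distinct sums: A + B = {-10, -9, -7, -6, -1, 0, 1, 2, 9}
|A + B| = 9

A + B = {-10, -9, -7, -6, -1, 0, 1, 2, 9}


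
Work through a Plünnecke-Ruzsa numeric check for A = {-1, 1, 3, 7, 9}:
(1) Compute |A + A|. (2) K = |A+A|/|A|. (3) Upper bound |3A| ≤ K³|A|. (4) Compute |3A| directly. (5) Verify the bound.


|A| = 5.
Step 1: Compute A + A by enumerating all 25 pairs.
A + A = {-2, 0, 2, 4, 6, 8, 10, 12, 14, 16, 18}, so |A + A| = 11.
Step 2: Doubling constant K = |A + A|/|A| = 11/5 = 11/5 ≈ 2.2000.
Step 3: Plünnecke-Ruzsa gives |3A| ≤ K³·|A| = (2.2000)³ · 5 ≈ 53.2400.
Step 4: Compute 3A = A + A + A directly by enumerating all triples (a,b,c) ∈ A³; |3A| = 16.
Step 5: Check 16 ≤ 53.2400? Yes ✓.

K = 11/5, Plünnecke-Ruzsa bound K³|A| ≈ 53.2400, |3A| = 16, inequality holds.


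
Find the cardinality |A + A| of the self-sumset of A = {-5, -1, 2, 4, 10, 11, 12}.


A + A = {a + a' : a, a' ∈ A}; |A| = 7.
General bounds: 2|A| - 1 ≤ |A + A| ≤ |A|(|A|+1)/2, i.e. 13 ≤ |A + A| ≤ 28.
Lower bound 2|A|-1 is attained iff A is an arithmetic progression.
Enumerate sums a + a' for a ≤ a' (symmetric, so this suffices):
a = -5: -5+-5=-10, -5+-1=-6, -5+2=-3, -5+4=-1, -5+10=5, -5+11=6, -5+12=7
a = -1: -1+-1=-2, -1+2=1, -1+4=3, -1+10=9, -1+11=10, -1+12=11
a = 2: 2+2=4, 2+4=6, 2+10=12, 2+11=13, 2+12=14
a = 4: 4+4=8, 4+10=14, 4+11=15, 4+12=16
a = 10: 10+10=20, 10+11=21, 10+12=22
a = 11: 11+11=22, 11+12=23
a = 12: 12+12=24
Distinct sums: {-10, -6, -3, -2, -1, 1, 3, 4, 5, 6, 7, 8, 9, 10, 11, 12, 13, 14, 15, 16, 20, 21, 22, 23, 24}
|A + A| = 25

|A + A| = 25


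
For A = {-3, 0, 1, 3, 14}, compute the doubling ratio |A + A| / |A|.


|A| = 5.
Compute A + A by enumerating all 25 pairs.
A + A = {-6, -3, -2, 0, 1, 2, 3, 4, 6, 11, 14, 15, 17, 28}, so |A + A| = 14.
K = |A + A| / |A| = 14/5 (already in lowest terms) ≈ 2.8000.
Reference: AP of size 5 gives K = 9/5 ≈ 1.8000; a fully generic set of size 5 gives K ≈ 3.0000.

|A| = 5, |A + A| = 14, K = 14/5.


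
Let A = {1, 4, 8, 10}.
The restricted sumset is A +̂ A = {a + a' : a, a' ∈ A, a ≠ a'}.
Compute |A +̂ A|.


Restricted sumset: A +̂ A = {a + a' : a ∈ A, a' ∈ A, a ≠ a'}.
Equivalently, take A + A and drop any sum 2a that is achievable ONLY as a + a for a ∈ A (i.e. sums representable only with equal summands).
Enumerate pairs (a, a') with a < a' (symmetric, so each unordered pair gives one sum; this covers all a ≠ a'):
  1 + 4 = 5
  1 + 8 = 9
  1 + 10 = 11
  4 + 8 = 12
  4 + 10 = 14
  8 + 10 = 18
Collected distinct sums: {5, 9, 11, 12, 14, 18}
|A +̂ A| = 6
(Reference bound: |A +̂ A| ≥ 2|A| - 3 for |A| ≥ 2, with |A| = 4 giving ≥ 5.)

|A +̂ A| = 6


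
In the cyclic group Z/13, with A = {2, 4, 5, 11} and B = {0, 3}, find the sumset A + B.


Work in Z/13Z: reduce every sum a + b modulo 13.
Enumerate all 8 pairs:
a = 2: 2+0=2, 2+3=5
a = 4: 4+0=4, 4+3=7
a = 5: 5+0=5, 5+3=8
a = 11: 11+0=11, 11+3=1
Distinct residues collected: {1, 2, 4, 5, 7, 8, 11}
|A + B| = 7 (out of 13 total residues).

A + B = {1, 2, 4, 5, 7, 8, 11}


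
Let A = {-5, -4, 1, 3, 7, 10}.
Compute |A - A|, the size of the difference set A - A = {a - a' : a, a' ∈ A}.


A - A = {a - a' : a, a' ∈ A}; |A| = 6.
Bounds: 2|A|-1 ≤ |A - A| ≤ |A|² - |A| + 1, i.e. 11 ≤ |A - A| ≤ 31.
Note: 0 ∈ A - A always (from a - a). The set is symmetric: if d ∈ A - A then -d ∈ A - A.
Enumerate nonzero differences d = a - a' with a > a' (then include -d):
Positive differences: {1, 2, 3, 4, 5, 6, 7, 8, 9, 11, 12, 14, 15}
Full difference set: {0} ∪ (positive diffs) ∪ (negative diffs).
|A - A| = 1 + 2·13 = 27 (matches direct enumeration: 27).

|A - A| = 27


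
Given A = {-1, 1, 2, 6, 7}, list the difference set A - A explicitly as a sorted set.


A - A = {a - a' : a, a' ∈ A}.
Compute a - a' for each ordered pair (a, a'):
a = -1: -1--1=0, -1-1=-2, -1-2=-3, -1-6=-7, -1-7=-8
a = 1: 1--1=2, 1-1=0, 1-2=-1, 1-6=-5, 1-7=-6
a = 2: 2--1=3, 2-1=1, 2-2=0, 2-6=-4, 2-7=-5
a = 6: 6--1=7, 6-1=5, 6-2=4, 6-6=0, 6-7=-1
a = 7: 7--1=8, 7-1=6, 7-2=5, 7-6=1, 7-7=0
Collecting distinct values (and noting 0 appears from a-a):
A - A = {-8, -7, -6, -5, -4, -3, -2, -1, 0, 1, 2, 3, 4, 5, 6, 7, 8}
|A - A| = 17

A - A = {-8, -7, -6, -5, -4, -3, -2, -1, 0, 1, 2, 3, 4, 5, 6, 7, 8}


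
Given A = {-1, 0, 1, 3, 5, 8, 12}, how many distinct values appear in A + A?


A + A = {a + a' : a, a' ∈ A}; |A| = 7.
General bounds: 2|A| - 1 ≤ |A + A| ≤ |A|(|A|+1)/2, i.e. 13 ≤ |A + A| ≤ 28.
Lower bound 2|A|-1 is attained iff A is an arithmetic progression.
Enumerate sums a + a' for a ≤ a' (symmetric, so this suffices):
a = -1: -1+-1=-2, -1+0=-1, -1+1=0, -1+3=2, -1+5=4, -1+8=7, -1+12=11
a = 0: 0+0=0, 0+1=1, 0+3=3, 0+5=5, 0+8=8, 0+12=12
a = 1: 1+1=2, 1+3=4, 1+5=6, 1+8=9, 1+12=13
a = 3: 3+3=6, 3+5=8, 3+8=11, 3+12=15
a = 5: 5+5=10, 5+8=13, 5+12=17
a = 8: 8+8=16, 8+12=20
a = 12: 12+12=24
Distinct sums: {-2, -1, 0, 1, 2, 3, 4, 5, 6, 7, 8, 9, 10, 11, 12, 13, 15, 16, 17, 20, 24}
|A + A| = 21

|A + A| = 21


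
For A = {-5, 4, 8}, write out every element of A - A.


A - A = {a - a' : a, a' ∈ A}.
Compute a - a' for each ordered pair (a, a'):
a = -5: -5--5=0, -5-4=-9, -5-8=-13
a = 4: 4--5=9, 4-4=0, 4-8=-4
a = 8: 8--5=13, 8-4=4, 8-8=0
Collecting distinct values (and noting 0 appears from a-a):
A - A = {-13, -9, -4, 0, 4, 9, 13}
|A - A| = 7

A - A = {-13, -9, -4, 0, 4, 9, 13}


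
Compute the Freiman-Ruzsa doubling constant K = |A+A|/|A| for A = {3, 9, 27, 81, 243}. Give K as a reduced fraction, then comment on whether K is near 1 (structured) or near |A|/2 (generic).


|A| = 5.
Compute A + A by enumerating all 25 pairs.
A + A = {6, 12, 18, 30, 36, 54, 84, 90, 108, 162, 246, 252, 270, 324, 486}, so |A + A| = 15.
K = |A + A| / |A| = 15/5 = 3/1 ≈ 3.0000.
Reference: AP of size 5 gives K = 9/5 ≈ 1.8000; a fully generic set of size 5 gives K ≈ 3.0000.

|A| = 5, |A + A| = 15, K = 15/5 = 3/1.


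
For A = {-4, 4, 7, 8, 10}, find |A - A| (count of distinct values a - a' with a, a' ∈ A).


A - A = {a - a' : a, a' ∈ A}; |A| = 5.
Bounds: 2|A|-1 ≤ |A - A| ≤ |A|² - |A| + 1, i.e. 9 ≤ |A - A| ≤ 21.
Note: 0 ∈ A - A always (from a - a). The set is symmetric: if d ∈ A - A then -d ∈ A - A.
Enumerate nonzero differences d = a - a' with a > a' (then include -d):
Positive differences: {1, 2, 3, 4, 6, 8, 11, 12, 14}
Full difference set: {0} ∪ (positive diffs) ∪ (negative diffs).
|A - A| = 1 + 2·9 = 19 (matches direct enumeration: 19).

|A - A| = 19


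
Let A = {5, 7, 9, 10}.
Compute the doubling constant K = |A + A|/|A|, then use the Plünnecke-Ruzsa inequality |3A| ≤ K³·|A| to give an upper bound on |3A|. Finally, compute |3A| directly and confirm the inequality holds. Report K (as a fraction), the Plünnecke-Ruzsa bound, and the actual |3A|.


|A| = 4.
Step 1: Compute A + A by enumerating all 16 pairs.
A + A = {10, 12, 14, 15, 16, 17, 18, 19, 20}, so |A + A| = 9.
Step 2: Doubling constant K = |A + A|/|A| = 9/4 = 9/4 ≈ 2.2500.
Step 3: Plünnecke-Ruzsa gives |3A| ≤ K³·|A| = (2.2500)³ · 4 ≈ 45.5625.
Step 4: Compute 3A = A + A + A directly by enumerating all triples (a,b,c) ∈ A³; |3A| = 14.
Step 5: Check 14 ≤ 45.5625? Yes ✓.

K = 9/4, Plünnecke-Ruzsa bound K³|A| ≈ 45.5625, |3A| = 14, inequality holds.


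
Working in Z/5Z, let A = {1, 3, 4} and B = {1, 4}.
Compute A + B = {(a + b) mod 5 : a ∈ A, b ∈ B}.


Work in Z/5Z: reduce every sum a + b modulo 5.
Enumerate all 6 pairs:
a = 1: 1+1=2, 1+4=0
a = 3: 3+1=4, 3+4=2
a = 4: 4+1=0, 4+4=3
Distinct residues collected: {0, 2, 3, 4}
|A + B| = 4 (out of 5 total residues).

A + B = {0, 2, 3, 4}


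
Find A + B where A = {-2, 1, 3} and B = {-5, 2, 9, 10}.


A + B = {a + b : a ∈ A, b ∈ B}.
Enumerate all |A|·|B| = 3·4 = 12 pairs (a, b) and collect distinct sums.
a = -2: -2+-5=-7, -2+2=0, -2+9=7, -2+10=8
a = 1: 1+-5=-4, 1+2=3, 1+9=10, 1+10=11
a = 3: 3+-5=-2, 3+2=5, 3+9=12, 3+10=13
Collecting distinct sums: A + B = {-7, -4, -2, 0, 3, 5, 7, 8, 10, 11, 12, 13}
|A + B| = 12

A + B = {-7, -4, -2, 0, 3, 5, 7, 8, 10, 11, 12, 13}


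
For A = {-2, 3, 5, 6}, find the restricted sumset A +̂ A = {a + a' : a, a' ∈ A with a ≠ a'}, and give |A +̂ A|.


Restricted sumset: A +̂ A = {a + a' : a ∈ A, a' ∈ A, a ≠ a'}.
Equivalently, take A + A and drop any sum 2a that is achievable ONLY as a + a for a ∈ A (i.e. sums representable only with equal summands).
Enumerate pairs (a, a') with a < a' (symmetric, so each unordered pair gives one sum; this covers all a ≠ a'):
  -2 + 3 = 1
  -2 + 5 = 3
  -2 + 6 = 4
  3 + 5 = 8
  3 + 6 = 9
  5 + 6 = 11
Collected distinct sums: {1, 3, 4, 8, 9, 11}
|A +̂ A| = 6
(Reference bound: |A +̂ A| ≥ 2|A| - 3 for |A| ≥ 2, with |A| = 4 giving ≥ 5.)

|A +̂ A| = 6


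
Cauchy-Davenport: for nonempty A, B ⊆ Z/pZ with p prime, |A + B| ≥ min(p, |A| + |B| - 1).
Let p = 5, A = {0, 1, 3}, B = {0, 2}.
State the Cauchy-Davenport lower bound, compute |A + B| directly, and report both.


Cauchy-Davenport: |A + B| ≥ min(p, |A| + |B| - 1) for A, B nonempty in Z/pZ.
|A| = 3, |B| = 2, p = 5.
CD lower bound = min(5, 3 + 2 - 1) = min(5, 4) = 4.
Compute A + B mod 5 directly:
a = 0: 0+0=0, 0+2=2
a = 1: 1+0=1, 1+2=3
a = 3: 3+0=3, 3+2=0
A + B = {0, 1, 2, 3}, so |A + B| = 4.
Verify: 4 ≥ 4? Yes ✓.

CD lower bound = 4, actual |A + B| = 4.


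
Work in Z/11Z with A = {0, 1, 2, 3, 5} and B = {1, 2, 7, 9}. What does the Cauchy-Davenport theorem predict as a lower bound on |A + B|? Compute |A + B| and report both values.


Cauchy-Davenport: |A + B| ≥ min(p, |A| + |B| - 1) for A, B nonempty in Z/pZ.
|A| = 5, |B| = 4, p = 11.
CD lower bound = min(11, 5 + 4 - 1) = min(11, 8) = 8.
Compute A + B mod 11 directly:
a = 0: 0+1=1, 0+2=2, 0+7=7, 0+9=9
a = 1: 1+1=2, 1+2=3, 1+7=8, 1+9=10
a = 2: 2+1=3, 2+2=4, 2+7=9, 2+9=0
a = 3: 3+1=4, 3+2=5, 3+7=10, 3+9=1
a = 5: 5+1=6, 5+2=7, 5+7=1, 5+9=3
A + B = {0, 1, 2, 3, 4, 5, 6, 7, 8, 9, 10}, so |A + B| = 11.
Verify: 11 ≥ 8? Yes ✓.

CD lower bound = 8, actual |A + B| = 11.


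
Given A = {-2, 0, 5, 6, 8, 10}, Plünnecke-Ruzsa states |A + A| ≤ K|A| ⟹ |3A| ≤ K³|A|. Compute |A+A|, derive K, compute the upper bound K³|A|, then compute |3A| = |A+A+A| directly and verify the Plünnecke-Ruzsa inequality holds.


|A| = 6.
Step 1: Compute A + A by enumerating all 36 pairs.
A + A = {-4, -2, 0, 3, 4, 5, 6, 8, 10, 11, 12, 13, 14, 15, 16, 18, 20}, so |A + A| = 17.
Step 2: Doubling constant K = |A + A|/|A| = 17/6 = 17/6 ≈ 2.8333.
Step 3: Plünnecke-Ruzsa gives |3A| ≤ K³·|A| = (2.8333)³ · 6 ≈ 136.4722.
Step 4: Compute 3A = A + A + A directly by enumerating all triples (a,b,c) ∈ A³; |3A| = 31.
Step 5: Check 31 ≤ 136.4722? Yes ✓.

K = 17/6, Plünnecke-Ruzsa bound K³|A| ≈ 136.4722, |3A| = 31, inequality holds.


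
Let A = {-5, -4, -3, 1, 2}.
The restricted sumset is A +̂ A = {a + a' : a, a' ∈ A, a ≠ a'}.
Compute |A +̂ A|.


Restricted sumset: A +̂ A = {a + a' : a ∈ A, a' ∈ A, a ≠ a'}.
Equivalently, take A + A and drop any sum 2a that is achievable ONLY as a + a for a ∈ A (i.e. sums representable only with equal summands).
Enumerate pairs (a, a') with a < a' (symmetric, so each unordered pair gives one sum; this covers all a ≠ a'):
  -5 + -4 = -9
  -5 + -3 = -8
  -5 + 1 = -4
  -5 + 2 = -3
  -4 + -3 = -7
  -4 + 1 = -3
  -4 + 2 = -2
  -3 + 1 = -2
  -3 + 2 = -1
  1 + 2 = 3
Collected distinct sums: {-9, -8, -7, -4, -3, -2, -1, 3}
|A +̂ A| = 8
(Reference bound: |A +̂ A| ≥ 2|A| - 3 for |A| ≥ 2, with |A| = 5 giving ≥ 7.)

|A +̂ A| = 8


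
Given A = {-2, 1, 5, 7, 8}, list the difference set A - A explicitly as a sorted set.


A - A = {a - a' : a, a' ∈ A}.
Compute a - a' for each ordered pair (a, a'):
a = -2: -2--2=0, -2-1=-3, -2-5=-7, -2-7=-9, -2-8=-10
a = 1: 1--2=3, 1-1=0, 1-5=-4, 1-7=-6, 1-8=-7
a = 5: 5--2=7, 5-1=4, 5-5=0, 5-7=-2, 5-8=-3
a = 7: 7--2=9, 7-1=6, 7-5=2, 7-7=0, 7-8=-1
a = 8: 8--2=10, 8-1=7, 8-5=3, 8-7=1, 8-8=0
Collecting distinct values (and noting 0 appears from a-a):
A - A = {-10, -9, -7, -6, -4, -3, -2, -1, 0, 1, 2, 3, 4, 6, 7, 9, 10}
|A - A| = 17

A - A = {-10, -9, -7, -6, -4, -3, -2, -1, 0, 1, 2, 3, 4, 6, 7, 9, 10}


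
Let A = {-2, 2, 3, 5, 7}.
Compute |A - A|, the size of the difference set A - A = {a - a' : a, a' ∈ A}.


A - A = {a - a' : a, a' ∈ A}; |A| = 5.
Bounds: 2|A|-1 ≤ |A - A| ≤ |A|² - |A| + 1, i.e. 9 ≤ |A - A| ≤ 21.
Note: 0 ∈ A - A always (from a - a). The set is symmetric: if d ∈ A - A then -d ∈ A - A.
Enumerate nonzero differences d = a - a' with a > a' (then include -d):
Positive differences: {1, 2, 3, 4, 5, 7, 9}
Full difference set: {0} ∪ (positive diffs) ∪ (negative diffs).
|A - A| = 1 + 2·7 = 15 (matches direct enumeration: 15).

|A - A| = 15


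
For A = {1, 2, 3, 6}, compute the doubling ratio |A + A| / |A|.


|A| = 4.
Compute A + A by enumerating all 16 pairs.
A + A = {2, 3, 4, 5, 6, 7, 8, 9, 12}, so |A + A| = 9.
K = |A + A| / |A| = 9/4 (already in lowest terms) ≈ 2.2500.
Reference: AP of size 4 gives K = 7/4 ≈ 1.7500; a fully generic set of size 4 gives K ≈ 2.5000.

|A| = 4, |A + A| = 9, K = 9/4.


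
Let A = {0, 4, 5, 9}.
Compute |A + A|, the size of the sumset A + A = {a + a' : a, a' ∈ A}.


A + A = {a + a' : a, a' ∈ A}; |A| = 4.
General bounds: 2|A| - 1 ≤ |A + A| ≤ |A|(|A|+1)/2, i.e. 7 ≤ |A + A| ≤ 10.
Lower bound 2|A|-1 is attained iff A is an arithmetic progression.
Enumerate sums a + a' for a ≤ a' (symmetric, so this suffices):
a = 0: 0+0=0, 0+4=4, 0+5=5, 0+9=9
a = 4: 4+4=8, 4+5=9, 4+9=13
a = 5: 5+5=10, 5+9=14
a = 9: 9+9=18
Distinct sums: {0, 4, 5, 8, 9, 10, 13, 14, 18}
|A + A| = 9

|A + A| = 9


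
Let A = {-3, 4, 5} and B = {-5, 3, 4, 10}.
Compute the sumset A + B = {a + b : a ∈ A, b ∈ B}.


A + B = {a + b : a ∈ A, b ∈ B}.
Enumerate all |A|·|B| = 3·4 = 12 pairs (a, b) and collect distinct sums.
a = -3: -3+-5=-8, -3+3=0, -3+4=1, -3+10=7
a = 4: 4+-5=-1, 4+3=7, 4+4=8, 4+10=14
a = 5: 5+-5=0, 5+3=8, 5+4=9, 5+10=15
Collecting distinct sums: A + B = {-8, -1, 0, 1, 7, 8, 9, 14, 15}
|A + B| = 9

A + B = {-8, -1, 0, 1, 7, 8, 9, 14, 15}


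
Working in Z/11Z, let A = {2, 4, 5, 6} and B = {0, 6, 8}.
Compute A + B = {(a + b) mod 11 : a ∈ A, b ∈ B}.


Work in Z/11Z: reduce every sum a + b modulo 11.
Enumerate all 12 pairs:
a = 2: 2+0=2, 2+6=8, 2+8=10
a = 4: 4+0=4, 4+6=10, 4+8=1
a = 5: 5+0=5, 5+6=0, 5+8=2
a = 6: 6+0=6, 6+6=1, 6+8=3
Distinct residues collected: {0, 1, 2, 3, 4, 5, 6, 8, 10}
|A + B| = 9 (out of 11 total residues).

A + B = {0, 1, 2, 3, 4, 5, 6, 8, 10}


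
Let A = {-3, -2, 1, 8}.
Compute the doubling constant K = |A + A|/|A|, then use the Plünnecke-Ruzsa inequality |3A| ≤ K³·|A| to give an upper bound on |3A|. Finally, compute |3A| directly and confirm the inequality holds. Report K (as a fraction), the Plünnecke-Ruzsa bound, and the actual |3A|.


|A| = 4.
Step 1: Compute A + A by enumerating all 16 pairs.
A + A = {-6, -5, -4, -2, -1, 2, 5, 6, 9, 16}, so |A + A| = 10.
Step 2: Doubling constant K = |A + A|/|A| = 10/4 = 10/4 ≈ 2.5000.
Step 3: Plünnecke-Ruzsa gives |3A| ≤ K³·|A| = (2.5000)³ · 4 ≈ 62.5000.
Step 4: Compute 3A = A + A + A directly by enumerating all triples (a,b,c) ∈ A³; |3A| = 19.
Step 5: Check 19 ≤ 62.5000? Yes ✓.

K = 10/4, Plünnecke-Ruzsa bound K³|A| ≈ 62.5000, |3A| = 19, inequality holds.


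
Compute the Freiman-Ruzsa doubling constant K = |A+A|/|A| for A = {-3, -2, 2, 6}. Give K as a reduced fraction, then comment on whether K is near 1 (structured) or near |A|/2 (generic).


|A| = 4.
Compute A + A by enumerating all 16 pairs.
A + A = {-6, -5, -4, -1, 0, 3, 4, 8, 12}, so |A + A| = 9.
K = |A + A| / |A| = 9/4 (already in lowest terms) ≈ 2.2500.
Reference: AP of size 4 gives K = 7/4 ≈ 1.7500; a fully generic set of size 4 gives K ≈ 2.5000.

|A| = 4, |A + A| = 9, K = 9/4.


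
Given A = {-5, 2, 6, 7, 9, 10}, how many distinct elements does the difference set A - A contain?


A - A = {a - a' : a, a' ∈ A}; |A| = 6.
Bounds: 2|A|-1 ≤ |A - A| ≤ |A|² - |A| + 1, i.e. 11 ≤ |A - A| ≤ 31.
Note: 0 ∈ A - A always (from a - a). The set is symmetric: if d ∈ A - A then -d ∈ A - A.
Enumerate nonzero differences d = a - a' with a > a' (then include -d):
Positive differences: {1, 2, 3, 4, 5, 7, 8, 11, 12, 14, 15}
Full difference set: {0} ∪ (positive diffs) ∪ (negative diffs).
|A - A| = 1 + 2·11 = 23 (matches direct enumeration: 23).

|A - A| = 23


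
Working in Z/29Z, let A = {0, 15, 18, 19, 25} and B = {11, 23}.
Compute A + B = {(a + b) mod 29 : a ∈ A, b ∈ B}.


Work in Z/29Z: reduce every sum a + b modulo 29.
Enumerate all 10 pairs:
a = 0: 0+11=11, 0+23=23
a = 15: 15+11=26, 15+23=9
a = 18: 18+11=0, 18+23=12
a = 19: 19+11=1, 19+23=13
a = 25: 25+11=7, 25+23=19
Distinct residues collected: {0, 1, 7, 9, 11, 12, 13, 19, 23, 26}
|A + B| = 10 (out of 29 total residues).

A + B = {0, 1, 7, 9, 11, 12, 13, 19, 23, 26}


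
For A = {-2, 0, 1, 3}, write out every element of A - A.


A - A = {a - a' : a, a' ∈ A}.
Compute a - a' for each ordered pair (a, a'):
a = -2: -2--2=0, -2-0=-2, -2-1=-3, -2-3=-5
a = 0: 0--2=2, 0-0=0, 0-1=-1, 0-3=-3
a = 1: 1--2=3, 1-0=1, 1-1=0, 1-3=-2
a = 3: 3--2=5, 3-0=3, 3-1=2, 3-3=0
Collecting distinct values (and noting 0 appears from a-a):
A - A = {-5, -3, -2, -1, 0, 1, 2, 3, 5}
|A - A| = 9

A - A = {-5, -3, -2, -1, 0, 1, 2, 3, 5}


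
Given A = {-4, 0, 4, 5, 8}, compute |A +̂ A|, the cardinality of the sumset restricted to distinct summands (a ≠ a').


Restricted sumset: A +̂ A = {a + a' : a ∈ A, a' ∈ A, a ≠ a'}.
Equivalently, take A + A and drop any sum 2a that is achievable ONLY as a + a for a ∈ A (i.e. sums representable only with equal summands).
Enumerate pairs (a, a') with a < a' (symmetric, so each unordered pair gives one sum; this covers all a ≠ a'):
  -4 + 0 = -4
  -4 + 4 = 0
  -4 + 5 = 1
  -4 + 8 = 4
  0 + 4 = 4
  0 + 5 = 5
  0 + 8 = 8
  4 + 5 = 9
  4 + 8 = 12
  5 + 8 = 13
Collected distinct sums: {-4, 0, 1, 4, 5, 8, 9, 12, 13}
|A +̂ A| = 9
(Reference bound: |A +̂ A| ≥ 2|A| - 3 for |A| ≥ 2, with |A| = 5 giving ≥ 7.)

|A +̂ A| = 9


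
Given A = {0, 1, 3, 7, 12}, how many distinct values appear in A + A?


A + A = {a + a' : a, a' ∈ A}; |A| = 5.
General bounds: 2|A| - 1 ≤ |A + A| ≤ |A|(|A|+1)/2, i.e. 9 ≤ |A + A| ≤ 15.
Lower bound 2|A|-1 is attained iff A is an arithmetic progression.
Enumerate sums a + a' for a ≤ a' (symmetric, so this suffices):
a = 0: 0+0=0, 0+1=1, 0+3=3, 0+7=7, 0+12=12
a = 1: 1+1=2, 1+3=4, 1+7=8, 1+12=13
a = 3: 3+3=6, 3+7=10, 3+12=15
a = 7: 7+7=14, 7+12=19
a = 12: 12+12=24
Distinct sums: {0, 1, 2, 3, 4, 6, 7, 8, 10, 12, 13, 14, 15, 19, 24}
|A + A| = 15

|A + A| = 15


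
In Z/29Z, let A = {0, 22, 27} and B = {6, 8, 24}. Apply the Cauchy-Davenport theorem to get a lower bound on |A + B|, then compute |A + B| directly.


Cauchy-Davenport: |A + B| ≥ min(p, |A| + |B| - 1) for A, B nonempty in Z/pZ.
|A| = 3, |B| = 3, p = 29.
CD lower bound = min(29, 3 + 3 - 1) = min(29, 5) = 5.
Compute A + B mod 29 directly:
a = 0: 0+6=6, 0+8=8, 0+24=24
a = 22: 22+6=28, 22+8=1, 22+24=17
a = 27: 27+6=4, 27+8=6, 27+24=22
A + B = {1, 4, 6, 8, 17, 22, 24, 28}, so |A + B| = 8.
Verify: 8 ≥ 5? Yes ✓.

CD lower bound = 5, actual |A + B| = 8.


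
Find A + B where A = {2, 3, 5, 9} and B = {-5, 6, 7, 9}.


A + B = {a + b : a ∈ A, b ∈ B}.
Enumerate all |A|·|B| = 4·4 = 16 pairs (a, b) and collect distinct sums.
a = 2: 2+-5=-3, 2+6=8, 2+7=9, 2+9=11
a = 3: 3+-5=-2, 3+6=9, 3+7=10, 3+9=12
a = 5: 5+-5=0, 5+6=11, 5+7=12, 5+9=14
a = 9: 9+-5=4, 9+6=15, 9+7=16, 9+9=18
Collecting distinct sums: A + B = {-3, -2, 0, 4, 8, 9, 10, 11, 12, 14, 15, 16, 18}
|A + B| = 13

A + B = {-3, -2, 0, 4, 8, 9, 10, 11, 12, 14, 15, 16, 18}


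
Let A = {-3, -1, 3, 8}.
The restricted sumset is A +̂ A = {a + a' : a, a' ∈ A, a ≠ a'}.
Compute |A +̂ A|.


Restricted sumset: A +̂ A = {a + a' : a ∈ A, a' ∈ A, a ≠ a'}.
Equivalently, take A + A and drop any sum 2a that is achievable ONLY as a + a for a ∈ A (i.e. sums representable only with equal summands).
Enumerate pairs (a, a') with a < a' (symmetric, so each unordered pair gives one sum; this covers all a ≠ a'):
  -3 + -1 = -4
  -3 + 3 = 0
  -3 + 8 = 5
  -1 + 3 = 2
  -1 + 8 = 7
  3 + 8 = 11
Collected distinct sums: {-4, 0, 2, 5, 7, 11}
|A +̂ A| = 6
(Reference bound: |A +̂ A| ≥ 2|A| - 3 for |A| ≥ 2, with |A| = 4 giving ≥ 5.)

|A +̂ A| = 6


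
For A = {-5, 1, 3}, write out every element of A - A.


A - A = {a - a' : a, a' ∈ A}.
Compute a - a' for each ordered pair (a, a'):
a = -5: -5--5=0, -5-1=-6, -5-3=-8
a = 1: 1--5=6, 1-1=0, 1-3=-2
a = 3: 3--5=8, 3-1=2, 3-3=0
Collecting distinct values (and noting 0 appears from a-a):
A - A = {-8, -6, -2, 0, 2, 6, 8}
|A - A| = 7

A - A = {-8, -6, -2, 0, 2, 6, 8}


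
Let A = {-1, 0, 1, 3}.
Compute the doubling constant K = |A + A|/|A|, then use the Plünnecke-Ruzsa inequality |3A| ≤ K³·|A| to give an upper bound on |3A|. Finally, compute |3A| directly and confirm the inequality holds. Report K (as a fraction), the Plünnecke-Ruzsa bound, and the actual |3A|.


|A| = 4.
Step 1: Compute A + A by enumerating all 16 pairs.
A + A = {-2, -1, 0, 1, 2, 3, 4, 6}, so |A + A| = 8.
Step 2: Doubling constant K = |A + A|/|A| = 8/4 = 8/4 ≈ 2.0000.
Step 3: Plünnecke-Ruzsa gives |3A| ≤ K³·|A| = (2.0000)³ · 4 ≈ 32.0000.
Step 4: Compute 3A = A + A + A directly by enumerating all triples (a,b,c) ∈ A³; |3A| = 12.
Step 5: Check 12 ≤ 32.0000? Yes ✓.

K = 8/4, Plünnecke-Ruzsa bound K³|A| ≈ 32.0000, |3A| = 12, inequality holds.


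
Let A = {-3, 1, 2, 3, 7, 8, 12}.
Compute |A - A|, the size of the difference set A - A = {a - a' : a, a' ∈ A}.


A - A = {a - a' : a, a' ∈ A}; |A| = 7.
Bounds: 2|A|-1 ≤ |A - A| ≤ |A|² - |A| + 1, i.e. 13 ≤ |A - A| ≤ 43.
Note: 0 ∈ A - A always (from a - a). The set is symmetric: if d ∈ A - A then -d ∈ A - A.
Enumerate nonzero differences d = a - a' with a > a' (then include -d):
Positive differences: {1, 2, 4, 5, 6, 7, 9, 10, 11, 15}
Full difference set: {0} ∪ (positive diffs) ∪ (negative diffs).
|A - A| = 1 + 2·10 = 21 (matches direct enumeration: 21).

|A - A| = 21


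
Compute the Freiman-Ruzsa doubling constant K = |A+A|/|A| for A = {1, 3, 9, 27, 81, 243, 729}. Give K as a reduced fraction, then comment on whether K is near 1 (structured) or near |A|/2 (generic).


|A| = 7.
Compute A + A by enumerating all 49 pairs.
A + A = {2, 4, 6, 10, 12, 18, 28, 30, 36, 54, 82, 84, 90, 108, 162, 244, 246, 252, 270, 324, 486, 730, 732, 738, 756, 810, 972, 1458}, so |A + A| = 28.
K = |A + A| / |A| = 28/7 = 4/1 ≈ 4.0000.
Reference: AP of size 7 gives K = 13/7 ≈ 1.8571; a fully generic set of size 7 gives K ≈ 4.0000.

|A| = 7, |A + A| = 28, K = 28/7 = 4/1.


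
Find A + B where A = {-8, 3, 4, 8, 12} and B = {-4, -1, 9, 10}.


A + B = {a + b : a ∈ A, b ∈ B}.
Enumerate all |A|·|B| = 5·4 = 20 pairs (a, b) and collect distinct sums.
a = -8: -8+-4=-12, -8+-1=-9, -8+9=1, -8+10=2
a = 3: 3+-4=-1, 3+-1=2, 3+9=12, 3+10=13
a = 4: 4+-4=0, 4+-1=3, 4+9=13, 4+10=14
a = 8: 8+-4=4, 8+-1=7, 8+9=17, 8+10=18
a = 12: 12+-4=8, 12+-1=11, 12+9=21, 12+10=22
Collecting distinct sums: A + B = {-12, -9, -1, 0, 1, 2, 3, 4, 7, 8, 11, 12, 13, 14, 17, 18, 21, 22}
|A + B| = 18

A + B = {-12, -9, -1, 0, 1, 2, 3, 4, 7, 8, 11, 12, 13, 14, 17, 18, 21, 22}


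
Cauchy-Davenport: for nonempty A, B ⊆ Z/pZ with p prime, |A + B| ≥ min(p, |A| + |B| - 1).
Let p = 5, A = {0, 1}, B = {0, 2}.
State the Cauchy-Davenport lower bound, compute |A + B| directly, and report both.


Cauchy-Davenport: |A + B| ≥ min(p, |A| + |B| - 1) for A, B nonempty in Z/pZ.
|A| = 2, |B| = 2, p = 5.
CD lower bound = min(5, 2 + 2 - 1) = min(5, 3) = 3.
Compute A + B mod 5 directly:
a = 0: 0+0=0, 0+2=2
a = 1: 1+0=1, 1+2=3
A + B = {0, 1, 2, 3}, so |A + B| = 4.
Verify: 4 ≥ 3? Yes ✓.

CD lower bound = 3, actual |A + B| = 4.


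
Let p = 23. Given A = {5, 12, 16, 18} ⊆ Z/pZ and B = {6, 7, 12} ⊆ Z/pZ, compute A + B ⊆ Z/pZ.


Work in Z/23Z: reduce every sum a + b modulo 23.
Enumerate all 12 pairs:
a = 5: 5+6=11, 5+7=12, 5+12=17
a = 12: 12+6=18, 12+7=19, 12+12=1
a = 16: 16+6=22, 16+7=0, 16+12=5
a = 18: 18+6=1, 18+7=2, 18+12=7
Distinct residues collected: {0, 1, 2, 5, 7, 11, 12, 17, 18, 19, 22}
|A + B| = 11 (out of 23 total residues).

A + B = {0, 1, 2, 5, 7, 11, 12, 17, 18, 19, 22}


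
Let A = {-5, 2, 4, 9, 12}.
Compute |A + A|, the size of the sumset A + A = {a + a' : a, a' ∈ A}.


A + A = {a + a' : a, a' ∈ A}; |A| = 5.
General bounds: 2|A| - 1 ≤ |A + A| ≤ |A|(|A|+1)/2, i.e. 9 ≤ |A + A| ≤ 15.
Lower bound 2|A|-1 is attained iff A is an arithmetic progression.
Enumerate sums a + a' for a ≤ a' (symmetric, so this suffices):
a = -5: -5+-5=-10, -5+2=-3, -5+4=-1, -5+9=4, -5+12=7
a = 2: 2+2=4, 2+4=6, 2+9=11, 2+12=14
a = 4: 4+4=8, 4+9=13, 4+12=16
a = 9: 9+9=18, 9+12=21
a = 12: 12+12=24
Distinct sums: {-10, -3, -1, 4, 6, 7, 8, 11, 13, 14, 16, 18, 21, 24}
|A + A| = 14

|A + A| = 14


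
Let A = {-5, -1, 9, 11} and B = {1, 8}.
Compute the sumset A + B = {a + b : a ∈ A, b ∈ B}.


A + B = {a + b : a ∈ A, b ∈ B}.
Enumerate all |A|·|B| = 4·2 = 8 pairs (a, b) and collect distinct sums.
a = -5: -5+1=-4, -5+8=3
a = -1: -1+1=0, -1+8=7
a = 9: 9+1=10, 9+8=17
a = 11: 11+1=12, 11+8=19
Collecting distinct sums: A + B = {-4, 0, 3, 7, 10, 12, 17, 19}
|A + B| = 8

A + B = {-4, 0, 3, 7, 10, 12, 17, 19}


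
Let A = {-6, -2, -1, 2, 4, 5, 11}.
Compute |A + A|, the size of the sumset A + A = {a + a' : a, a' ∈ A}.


A + A = {a + a' : a, a' ∈ A}; |A| = 7.
General bounds: 2|A| - 1 ≤ |A + A| ≤ |A|(|A|+1)/2, i.e. 13 ≤ |A + A| ≤ 28.
Lower bound 2|A|-1 is attained iff A is an arithmetic progression.
Enumerate sums a + a' for a ≤ a' (symmetric, so this suffices):
a = -6: -6+-6=-12, -6+-2=-8, -6+-1=-7, -6+2=-4, -6+4=-2, -6+5=-1, -6+11=5
a = -2: -2+-2=-4, -2+-1=-3, -2+2=0, -2+4=2, -2+5=3, -2+11=9
a = -1: -1+-1=-2, -1+2=1, -1+4=3, -1+5=4, -1+11=10
a = 2: 2+2=4, 2+4=6, 2+5=7, 2+11=13
a = 4: 4+4=8, 4+5=9, 4+11=15
a = 5: 5+5=10, 5+11=16
a = 11: 11+11=22
Distinct sums: {-12, -8, -7, -4, -3, -2, -1, 0, 1, 2, 3, 4, 5, 6, 7, 8, 9, 10, 13, 15, 16, 22}
|A + A| = 22

|A + A| = 22


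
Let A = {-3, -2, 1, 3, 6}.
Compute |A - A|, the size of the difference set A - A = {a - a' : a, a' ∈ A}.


A - A = {a - a' : a, a' ∈ A}; |A| = 5.
Bounds: 2|A|-1 ≤ |A - A| ≤ |A|² - |A| + 1, i.e. 9 ≤ |A - A| ≤ 21.
Note: 0 ∈ A - A always (from a - a). The set is symmetric: if d ∈ A - A then -d ∈ A - A.
Enumerate nonzero differences d = a - a' with a > a' (then include -d):
Positive differences: {1, 2, 3, 4, 5, 6, 8, 9}
Full difference set: {0} ∪ (positive diffs) ∪ (negative diffs).
|A - A| = 1 + 2·8 = 17 (matches direct enumeration: 17).

|A - A| = 17


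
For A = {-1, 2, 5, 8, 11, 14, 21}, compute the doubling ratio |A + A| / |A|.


|A| = 7.
Compute A + A by enumerating all 49 pairs.
A + A = {-2, 1, 4, 7, 10, 13, 16, 19, 20, 22, 23, 25, 26, 28, 29, 32, 35, 42}, so |A + A| = 18.
K = |A + A| / |A| = 18/7 (already in lowest terms) ≈ 2.5714.
Reference: AP of size 7 gives K = 13/7 ≈ 1.8571; a fully generic set of size 7 gives K ≈ 4.0000.

|A| = 7, |A + A| = 18, K = 18/7.


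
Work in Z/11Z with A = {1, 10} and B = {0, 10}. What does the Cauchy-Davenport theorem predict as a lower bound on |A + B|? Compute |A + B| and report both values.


Cauchy-Davenport: |A + B| ≥ min(p, |A| + |B| - 1) for A, B nonempty in Z/pZ.
|A| = 2, |B| = 2, p = 11.
CD lower bound = min(11, 2 + 2 - 1) = min(11, 3) = 3.
Compute A + B mod 11 directly:
a = 1: 1+0=1, 1+10=0
a = 10: 10+0=10, 10+10=9
A + B = {0, 1, 9, 10}, so |A + B| = 4.
Verify: 4 ≥ 3? Yes ✓.

CD lower bound = 3, actual |A + B| = 4.


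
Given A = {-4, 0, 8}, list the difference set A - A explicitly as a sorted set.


A - A = {a - a' : a, a' ∈ A}.
Compute a - a' for each ordered pair (a, a'):
a = -4: -4--4=0, -4-0=-4, -4-8=-12
a = 0: 0--4=4, 0-0=0, 0-8=-8
a = 8: 8--4=12, 8-0=8, 8-8=0
Collecting distinct values (and noting 0 appears from a-a):
A - A = {-12, -8, -4, 0, 4, 8, 12}
|A - A| = 7

A - A = {-12, -8, -4, 0, 4, 8, 12}


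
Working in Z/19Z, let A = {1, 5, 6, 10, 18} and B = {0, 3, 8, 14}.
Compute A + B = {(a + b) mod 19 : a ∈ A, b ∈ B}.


Work in Z/19Z: reduce every sum a + b modulo 19.
Enumerate all 20 pairs:
a = 1: 1+0=1, 1+3=4, 1+8=9, 1+14=15
a = 5: 5+0=5, 5+3=8, 5+8=13, 5+14=0
a = 6: 6+0=6, 6+3=9, 6+8=14, 6+14=1
a = 10: 10+0=10, 10+3=13, 10+8=18, 10+14=5
a = 18: 18+0=18, 18+3=2, 18+8=7, 18+14=13
Distinct residues collected: {0, 1, 2, 4, 5, 6, 7, 8, 9, 10, 13, 14, 15, 18}
|A + B| = 14 (out of 19 total residues).

A + B = {0, 1, 2, 4, 5, 6, 7, 8, 9, 10, 13, 14, 15, 18}


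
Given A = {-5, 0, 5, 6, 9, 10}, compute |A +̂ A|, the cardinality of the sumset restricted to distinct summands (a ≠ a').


Restricted sumset: A +̂ A = {a + a' : a ∈ A, a' ∈ A, a ≠ a'}.
Equivalently, take A + A and drop any sum 2a that is achievable ONLY as a + a for a ∈ A (i.e. sums representable only with equal summands).
Enumerate pairs (a, a') with a < a' (symmetric, so each unordered pair gives one sum; this covers all a ≠ a'):
  -5 + 0 = -5
  -5 + 5 = 0
  -5 + 6 = 1
  -5 + 9 = 4
  -5 + 10 = 5
  0 + 5 = 5
  0 + 6 = 6
  0 + 9 = 9
  0 + 10 = 10
  5 + 6 = 11
  5 + 9 = 14
  5 + 10 = 15
  6 + 9 = 15
  6 + 10 = 16
  9 + 10 = 19
Collected distinct sums: {-5, 0, 1, 4, 5, 6, 9, 10, 11, 14, 15, 16, 19}
|A +̂ A| = 13
(Reference bound: |A +̂ A| ≥ 2|A| - 3 for |A| ≥ 2, with |A| = 6 giving ≥ 9.)

|A +̂ A| = 13


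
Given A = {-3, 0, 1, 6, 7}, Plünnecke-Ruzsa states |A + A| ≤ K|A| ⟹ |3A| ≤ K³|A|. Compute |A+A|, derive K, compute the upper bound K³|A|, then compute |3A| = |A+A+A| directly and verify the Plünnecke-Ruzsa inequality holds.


|A| = 5.
Step 1: Compute A + A by enumerating all 25 pairs.
A + A = {-6, -3, -2, 0, 1, 2, 3, 4, 6, 7, 8, 12, 13, 14}, so |A + A| = 14.
Step 2: Doubling constant K = |A + A|/|A| = 14/5 = 14/5 ≈ 2.8000.
Step 3: Plünnecke-Ruzsa gives |3A| ≤ K³·|A| = (2.8000)³ · 5 ≈ 109.7600.
Step 4: Compute 3A = A + A + A directly by enumerating all triples (a,b,c) ∈ A³; |3A| = 26.
Step 5: Check 26 ≤ 109.7600? Yes ✓.

K = 14/5, Plünnecke-Ruzsa bound K³|A| ≈ 109.7600, |3A| = 26, inequality holds.


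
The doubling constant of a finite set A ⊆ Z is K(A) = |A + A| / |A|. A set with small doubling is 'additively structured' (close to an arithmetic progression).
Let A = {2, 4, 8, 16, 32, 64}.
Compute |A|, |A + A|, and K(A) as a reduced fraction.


|A| = 6.
Compute A + A by enumerating all 36 pairs.
A + A = {4, 6, 8, 10, 12, 16, 18, 20, 24, 32, 34, 36, 40, 48, 64, 66, 68, 72, 80, 96, 128}, so |A + A| = 21.
K = |A + A| / |A| = 21/6 = 7/2 ≈ 3.5000.
Reference: AP of size 6 gives K = 11/6 ≈ 1.8333; a fully generic set of size 6 gives K ≈ 3.5000.

|A| = 6, |A + A| = 21, K = 21/6 = 7/2.


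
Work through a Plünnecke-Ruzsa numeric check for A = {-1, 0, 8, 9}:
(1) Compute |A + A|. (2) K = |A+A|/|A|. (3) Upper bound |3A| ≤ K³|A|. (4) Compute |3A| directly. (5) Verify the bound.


|A| = 4.
Step 1: Compute A + A by enumerating all 16 pairs.
A + A = {-2, -1, 0, 7, 8, 9, 16, 17, 18}, so |A + A| = 9.
Step 2: Doubling constant K = |A + A|/|A| = 9/4 = 9/4 ≈ 2.2500.
Step 3: Plünnecke-Ruzsa gives |3A| ≤ K³·|A| = (2.2500)³ · 4 ≈ 45.5625.
Step 4: Compute 3A = A + A + A directly by enumerating all triples (a,b,c) ∈ A³; |3A| = 16.
Step 5: Check 16 ≤ 45.5625? Yes ✓.

K = 9/4, Plünnecke-Ruzsa bound K³|A| ≈ 45.5625, |3A| = 16, inequality holds.


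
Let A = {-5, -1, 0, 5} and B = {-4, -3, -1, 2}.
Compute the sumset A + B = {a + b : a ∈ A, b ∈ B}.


A + B = {a + b : a ∈ A, b ∈ B}.
Enumerate all |A|·|B| = 4·4 = 16 pairs (a, b) and collect distinct sums.
a = -5: -5+-4=-9, -5+-3=-8, -5+-1=-6, -5+2=-3
a = -1: -1+-4=-5, -1+-3=-4, -1+-1=-2, -1+2=1
a = 0: 0+-4=-4, 0+-3=-3, 0+-1=-1, 0+2=2
a = 5: 5+-4=1, 5+-3=2, 5+-1=4, 5+2=7
Collecting distinct sums: A + B = {-9, -8, -6, -5, -4, -3, -2, -1, 1, 2, 4, 7}
|A + B| = 12

A + B = {-9, -8, -6, -5, -4, -3, -2, -1, 1, 2, 4, 7}


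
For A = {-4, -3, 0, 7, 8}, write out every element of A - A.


A - A = {a - a' : a, a' ∈ A}.
Compute a - a' for each ordered pair (a, a'):
a = -4: -4--4=0, -4--3=-1, -4-0=-4, -4-7=-11, -4-8=-12
a = -3: -3--4=1, -3--3=0, -3-0=-3, -3-7=-10, -3-8=-11
a = 0: 0--4=4, 0--3=3, 0-0=0, 0-7=-7, 0-8=-8
a = 7: 7--4=11, 7--3=10, 7-0=7, 7-7=0, 7-8=-1
a = 8: 8--4=12, 8--3=11, 8-0=8, 8-7=1, 8-8=0
Collecting distinct values (and noting 0 appears from a-a):
A - A = {-12, -11, -10, -8, -7, -4, -3, -1, 0, 1, 3, 4, 7, 8, 10, 11, 12}
|A - A| = 17

A - A = {-12, -11, -10, -8, -7, -4, -3, -1, 0, 1, 3, 4, 7, 8, 10, 11, 12}


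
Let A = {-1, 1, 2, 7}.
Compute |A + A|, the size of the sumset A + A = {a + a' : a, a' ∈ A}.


A + A = {a + a' : a, a' ∈ A}; |A| = 4.
General bounds: 2|A| - 1 ≤ |A + A| ≤ |A|(|A|+1)/2, i.e. 7 ≤ |A + A| ≤ 10.
Lower bound 2|A|-1 is attained iff A is an arithmetic progression.
Enumerate sums a + a' for a ≤ a' (symmetric, so this suffices):
a = -1: -1+-1=-2, -1+1=0, -1+2=1, -1+7=6
a = 1: 1+1=2, 1+2=3, 1+7=8
a = 2: 2+2=4, 2+7=9
a = 7: 7+7=14
Distinct sums: {-2, 0, 1, 2, 3, 4, 6, 8, 9, 14}
|A + A| = 10

|A + A| = 10


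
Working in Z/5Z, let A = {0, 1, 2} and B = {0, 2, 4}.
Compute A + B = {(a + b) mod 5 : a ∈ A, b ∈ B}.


Work in Z/5Z: reduce every sum a + b modulo 5.
Enumerate all 9 pairs:
a = 0: 0+0=0, 0+2=2, 0+4=4
a = 1: 1+0=1, 1+2=3, 1+4=0
a = 2: 2+0=2, 2+2=4, 2+4=1
Distinct residues collected: {0, 1, 2, 3, 4}
|A + B| = 5 (out of 5 total residues).

A + B = {0, 1, 2, 3, 4}


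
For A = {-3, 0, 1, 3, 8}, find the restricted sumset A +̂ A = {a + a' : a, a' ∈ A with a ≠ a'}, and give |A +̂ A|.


Restricted sumset: A +̂ A = {a + a' : a ∈ A, a' ∈ A, a ≠ a'}.
Equivalently, take A + A and drop any sum 2a that is achievable ONLY as a + a for a ∈ A (i.e. sums representable only with equal summands).
Enumerate pairs (a, a') with a < a' (symmetric, so each unordered pair gives one sum; this covers all a ≠ a'):
  -3 + 0 = -3
  -3 + 1 = -2
  -3 + 3 = 0
  -3 + 8 = 5
  0 + 1 = 1
  0 + 3 = 3
  0 + 8 = 8
  1 + 3 = 4
  1 + 8 = 9
  3 + 8 = 11
Collected distinct sums: {-3, -2, 0, 1, 3, 4, 5, 8, 9, 11}
|A +̂ A| = 10
(Reference bound: |A +̂ A| ≥ 2|A| - 3 for |A| ≥ 2, with |A| = 5 giving ≥ 7.)

|A +̂ A| = 10
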